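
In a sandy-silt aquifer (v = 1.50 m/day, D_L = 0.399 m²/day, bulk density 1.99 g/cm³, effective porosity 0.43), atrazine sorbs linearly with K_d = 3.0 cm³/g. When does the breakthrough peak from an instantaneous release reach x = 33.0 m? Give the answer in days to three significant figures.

325 days

Retardation factor R = 1 + ρ_b·K_d/n = 1 + 1.99 × 3.0/0.43 = 14.88.
Sorption retards both mechanisms: v_R = v/R = 0.1008 m/day, D_R = D/R = 0.02681 m²/day.
Peak time from v_R²t² + 2D_R t − x² = 0: t = (√(D_R² + v_R²x²) − D_R)/v_R².
√(D_R² + v_R²x²) = √(0.02681² + 0.1008² × 33.0²) = 3.327; v_R² = 0.01016.
t = (3.327 − 0.02681)/0.01016 = 325 days.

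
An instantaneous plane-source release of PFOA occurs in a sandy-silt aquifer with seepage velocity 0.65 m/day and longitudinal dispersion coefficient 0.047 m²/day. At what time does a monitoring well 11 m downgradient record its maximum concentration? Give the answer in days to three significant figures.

16.8 days

For the 1D instantaneous-source solution, setting ∂C/∂t = 0 at fixed x gives v²t² + 2Dt − x² = 0, so t = (√(D² + v²x²) − D)/v².
√(D² + v²x²) = √(0.047² + 0.65² × 11²) = 7.150; v² = 0.4225.
t = (7.150 − 0.047)/0.4225 = 16.8 days (vs. the pure-advection estimate x/v = 16.9 d).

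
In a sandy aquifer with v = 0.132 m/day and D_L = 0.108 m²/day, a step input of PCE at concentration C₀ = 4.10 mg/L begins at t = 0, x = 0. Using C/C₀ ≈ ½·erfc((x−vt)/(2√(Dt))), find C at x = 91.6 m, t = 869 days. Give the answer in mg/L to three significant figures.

For a continuous step input, C/C₀ ≈ ½·erfc((x−vt)/(2√(Dt))).
vt = 0.132 × 869 = 114.708 m and 2√(Dt) = 2√(0.108 × 869) = 19.38 m.
Argument (x−vt)/(2√(Dt)) = (91.6 − 114.708)/19.38 = -1.192; ½·erfc(-1.192) = 0.9541.
C = 4.10 × 0.9541 = 3.91 mg/L.

3.91 mg/L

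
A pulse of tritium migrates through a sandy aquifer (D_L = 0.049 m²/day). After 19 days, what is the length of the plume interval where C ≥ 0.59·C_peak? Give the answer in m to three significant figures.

The plume is Gaussian with σ = √(2Dt) = √(2 × 0.049 × 19) = 1.365 m.
C/C_peak = exp(−Δx²/(2σ²)) = 0.59 ⇒ Δx = σ·√(−2 ln 0.59) = 1.365 × 1.027 = 1.402 m.
Width = 2Δx = 2.80 m.

2.80 m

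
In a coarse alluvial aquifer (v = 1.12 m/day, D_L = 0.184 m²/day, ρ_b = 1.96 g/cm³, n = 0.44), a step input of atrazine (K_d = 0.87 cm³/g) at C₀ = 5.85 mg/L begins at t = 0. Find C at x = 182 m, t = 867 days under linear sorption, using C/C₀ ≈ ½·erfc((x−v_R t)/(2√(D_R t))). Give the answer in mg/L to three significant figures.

Retardation factor R = 1 + ρ_b·K_d/n = 1 + 1.96 × 0.87/0.44 = 4.875.
Sorption retards both mechanisms: v_R = v/R = 0.2297 m/day, D_R = D/R = 0.03774 m²/day.
v_R·t = 0.2297 × 867 = 199.1499 m; 2√(D_R t) = 11.44 m; argument = (182 − 199.1499)/11.44 = -1.499.
C = C₀ × ½·erfc(-1.499) = 5.85 × 0.9830 = 5.75 mg/L.

5.75 mg/L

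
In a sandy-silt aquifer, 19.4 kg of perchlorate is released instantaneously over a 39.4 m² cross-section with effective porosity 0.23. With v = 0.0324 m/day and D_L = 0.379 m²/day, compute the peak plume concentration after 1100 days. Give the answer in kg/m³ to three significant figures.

0.0296 kg/m³

The peak of an instantaneous 1D plume sits at x = vt; there the Gaussian factor is 1 and C_max = M/(n_e·A·√(4πDt)), where n_e·A is the pore area the mass is dissolved in.
√(4πDt) = √(4π × 0.379 × 1100) = 72.38 m, so C_max = 19.4/(0.23 × 39.4 × 72.38) = 0.0296 kg/m³.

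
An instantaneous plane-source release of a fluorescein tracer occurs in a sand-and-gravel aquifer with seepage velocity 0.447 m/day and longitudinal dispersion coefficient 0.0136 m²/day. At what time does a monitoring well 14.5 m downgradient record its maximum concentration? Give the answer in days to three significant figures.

32.4 days

For the 1D instantaneous-source solution, setting ∂C/∂t = 0 at fixed x gives v²t² + 2Dt − x² = 0, so t = (√(D² + v²x²) − D)/v².
√(D² + v²x²) = √(0.0136² + 0.447² × 14.5²) = 6.482; v² = 0.199809.
t = (6.482 − 0.0136)/0.199809 = 32.4 days (vs. the pure-advection estimate x/v = 32.4 d).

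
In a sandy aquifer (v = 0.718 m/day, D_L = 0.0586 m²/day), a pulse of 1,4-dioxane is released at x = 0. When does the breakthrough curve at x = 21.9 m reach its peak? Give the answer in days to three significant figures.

For the 1D instantaneous-source solution, setting ∂C/∂t = 0 at fixed x gives v²t² + 2Dt − x² = 0, so t = (√(D² + v²x²) − D)/v².
√(D² + v²x²) = √(0.0586² + 0.718² × 21.9²) = 15.72; v² = 0.515524.
t = (15.72 − 0.0586)/0.515524 = 30.4 days (vs. the pure-advection estimate x/v = 30.5 d).

30.4 days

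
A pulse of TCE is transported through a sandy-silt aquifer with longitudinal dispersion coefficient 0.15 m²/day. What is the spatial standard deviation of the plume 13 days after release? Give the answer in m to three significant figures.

1.97 m

Dispersive spreading gives a Gaussian with σ² = 2Dt; advection only shifts the center.
σ = √(2 × 0.15 × 13) = 1.97 m.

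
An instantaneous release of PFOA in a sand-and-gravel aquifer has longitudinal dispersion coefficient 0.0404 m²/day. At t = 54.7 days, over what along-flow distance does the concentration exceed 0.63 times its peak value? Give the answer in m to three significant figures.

The plume is Gaussian with σ = √(2Dt) = √(2 × 0.0404 × 54.7) = 2.102 m.
C/C_peak = exp(−Δx²/(2σ²)) = 0.63 ⇒ Δx = σ·√(−2 ln 0.63) = 2.102 × 0.9613 = 2.021 m.
Width = 2Δx = 4.04 m.

4.04 m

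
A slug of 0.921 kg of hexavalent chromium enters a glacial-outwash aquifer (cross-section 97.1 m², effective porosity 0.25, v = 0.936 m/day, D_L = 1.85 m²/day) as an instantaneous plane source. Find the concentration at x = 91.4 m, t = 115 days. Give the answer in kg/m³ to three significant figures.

0.000538 kg/m³

For an instantaneous plane source, C(x,t) = M/(n_e·A·√(4πDt)) · exp(−(x−vt)²/(4Dt)), with n_e·A the pore (flow) area.
Plume center vt = 0.936 × 115 = 107.64 m, so the well at 91.4 m is 16.24 m upgradient of the peak.
√(4πDt) = 51.71 m, giving peak height M/(n_e·A·√(4πDt)) = 0.921/(0.25 × 97.1 × 51.71) = 0.0007337 kg/m³.
(x−vt)²/(4Dt) = (-16.24)²/(4 × 1.85 × 115) = 0.3099; exp(−0.3099) = 0.7335.
C = 0.0007337 × 0.7335 = 0.000538 kg/m³.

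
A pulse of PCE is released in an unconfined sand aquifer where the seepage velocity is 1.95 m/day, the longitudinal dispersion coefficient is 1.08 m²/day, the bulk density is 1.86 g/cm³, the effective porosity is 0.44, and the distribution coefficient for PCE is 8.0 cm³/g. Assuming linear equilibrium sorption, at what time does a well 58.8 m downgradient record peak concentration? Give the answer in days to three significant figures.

Retardation factor R = 1 + ρ_b·K_d/n = 1 + 1.86 × 8.0/0.44 = 34.82.
Sorption retards both mechanisms: v_R = v/R = 0.05600 m/day, D_R = D/R = 0.03102 m²/day.
Peak time from v_R²t² + 2D_R t − x² = 0: t = (√(D_R² + v_R²x²) − D_R)/v_R².
√(D_R² + v_R²x²) = √(0.03102² + 0.05600² × 58.8²) = 3.293; v_R² = 0.003136.
t = (3.293 − 0.03102)/0.003136 = 1040 days.

1040 days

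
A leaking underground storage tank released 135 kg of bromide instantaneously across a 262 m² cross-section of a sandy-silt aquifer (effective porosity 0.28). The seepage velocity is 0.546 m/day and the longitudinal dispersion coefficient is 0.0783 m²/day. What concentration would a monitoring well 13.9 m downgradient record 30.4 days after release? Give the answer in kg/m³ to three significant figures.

For an instantaneous plane source, C(x,t) = M/(n_e·A·√(4πDt)) · exp(−(x−vt)²/(4Dt)), with n_e·A the pore (flow) area.
Plume center vt = 0.546 × 30.4 = 16.5984 m, so the well at 13.9 m is 2.6984 m upgradient of the peak.
√(4πDt) = 5.469 m, giving peak height M/(n_e·A·√(4πDt)) = 135/(0.28 × 262 × 5.469) = 0.3365 kg/m³.
(x−vt)²/(4Dt) = (-2.6984)²/(4 × 0.0783 × 30.4) = 0.7647; exp(−0.7647) = 0.4655.
C = 0.3365 × 0.4655 = 0.157 kg/m³.

0.157 kg/m³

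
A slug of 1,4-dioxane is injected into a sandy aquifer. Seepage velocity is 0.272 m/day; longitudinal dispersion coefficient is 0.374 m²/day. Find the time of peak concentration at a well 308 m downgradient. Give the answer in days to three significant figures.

1130 days

For the 1D instantaneous-source solution, setting ∂C/∂t = 0 at fixed x gives v²t² + 2Dt − x² = 0, so t = (√(D² + v²x²) − D)/v².
√(D² + v²x²) = √(0.374² + 0.272² × 308²) = 83.78; v² = 0.073984.
t = (83.78 − 0.374)/0.073984 = 1130 days (vs. the pure-advection estimate x/v = 1130 d).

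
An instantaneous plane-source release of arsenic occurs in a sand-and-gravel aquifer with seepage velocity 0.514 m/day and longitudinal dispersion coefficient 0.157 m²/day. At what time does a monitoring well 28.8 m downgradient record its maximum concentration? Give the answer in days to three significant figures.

55.4 days

For the 1D instantaneous-source solution, setting ∂C/∂t = 0 at fixed x gives v²t² + 2Dt − x² = 0, so t = (√(D² + v²x²) − D)/v².
√(D² + v²x²) = √(0.157² + 0.514² × 28.8²) = 14.80; v² = 0.264196.
t = (14.80 − 0.157)/0.264196 = 55.4 days (vs. the pure-advection estimate x/v = 56.0 d).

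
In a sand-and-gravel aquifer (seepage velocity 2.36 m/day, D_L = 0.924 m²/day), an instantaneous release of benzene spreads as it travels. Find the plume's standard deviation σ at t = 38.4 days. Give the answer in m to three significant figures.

Dispersive spreading gives a Gaussian with σ² = 2Dt; advection only shifts the center.
σ = √(2 × 0.924 × 38.4) = 8.42 m.

8.42 m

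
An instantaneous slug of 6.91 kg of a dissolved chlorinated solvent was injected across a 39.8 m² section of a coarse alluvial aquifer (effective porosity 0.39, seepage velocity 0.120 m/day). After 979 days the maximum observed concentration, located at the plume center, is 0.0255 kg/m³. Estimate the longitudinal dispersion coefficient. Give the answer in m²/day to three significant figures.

0.0248 m²/day

At the plume center C_max = M/(n_e·A·√(4πDt)), so D = M²/(4πt·(n_e·A·C_max)²).
n_e·A·C_max = 0.39 × 39.8 × 0.0255 = 0.3958 kg/m.
D = 6.91²/(4π × 979 × 0.3958²) = 0.0248 m²/day.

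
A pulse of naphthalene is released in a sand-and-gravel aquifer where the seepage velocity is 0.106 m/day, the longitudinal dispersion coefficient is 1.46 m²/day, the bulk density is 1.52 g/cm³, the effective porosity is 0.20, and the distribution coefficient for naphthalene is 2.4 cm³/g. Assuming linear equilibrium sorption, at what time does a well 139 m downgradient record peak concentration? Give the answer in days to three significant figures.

22900 days

Retardation factor R = 1 + ρ_b·K_d/n = 1 + 1.52 × 2.4/0.20 = 19.24.
Sorption retards both mechanisms: v_R = v/R = 0.005509 m/day, D_R = D/R = 0.07588 m²/day.
Peak time from v_R²t² + 2D_R t − x² = 0: t = (√(D_R² + v_R²x²) − D_R)/v_R².
√(D_R² + v_R²x²) = √(0.07588² + 0.005509² × 139²) = 0.7695; v_R² = 3.035e-05.
t = (0.7695 − 0.07588)/3.035e-05 = 22900 days.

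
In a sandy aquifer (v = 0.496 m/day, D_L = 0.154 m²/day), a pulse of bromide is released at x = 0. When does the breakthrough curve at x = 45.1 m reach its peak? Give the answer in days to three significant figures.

For the 1D instantaneous-source solution, setting ∂C/∂t = 0 at fixed x gives v²t² + 2Dt − x² = 0, so t = (√(D² + v²x²) − D)/v².
√(D² + v²x²) = √(0.154² + 0.496² × 45.1²) = 22.37; v² = 0.246016.
t = (22.37 − 0.154)/0.246016 = 90.3 days (vs. the pure-advection estimate x/v = 90.9 d).

90.3 days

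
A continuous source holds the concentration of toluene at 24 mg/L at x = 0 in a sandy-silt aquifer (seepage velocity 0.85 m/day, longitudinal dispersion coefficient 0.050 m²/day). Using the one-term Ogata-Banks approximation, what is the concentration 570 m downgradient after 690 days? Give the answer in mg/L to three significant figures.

For a continuous step input, C/C₀ ≈ ½·erfc((x−vt)/(2√(Dt))).
vt = 0.85 × 690 = 586.5 m and 2√(Dt) = 2√(0.050 × 690) = 11.75 m.
Argument (x−vt)/(2√(Dt)) = (570 − 586.5)/11.75 = -1.404; ½·erfc(-1.404) = 0.9765.
C = 24 × 0.9765 = 23.4 mg/L.

23.4 mg/L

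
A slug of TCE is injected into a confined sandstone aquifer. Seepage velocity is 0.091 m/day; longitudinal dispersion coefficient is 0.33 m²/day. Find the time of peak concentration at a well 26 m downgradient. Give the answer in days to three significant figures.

249 days

For the 1D instantaneous-source solution, setting ∂C/∂t = 0 at fixed x gives v²t² + 2Dt − x² = 0, so t = (√(D² + v²x²) − D)/v².
√(D² + v²x²) = √(0.33² + 0.091² × 26²) = 2.389; v² = 0.008281.
t = (2.389 − 0.33)/0.008281 = 249 days (vs. the pure-advection estimate x/v = 286 d).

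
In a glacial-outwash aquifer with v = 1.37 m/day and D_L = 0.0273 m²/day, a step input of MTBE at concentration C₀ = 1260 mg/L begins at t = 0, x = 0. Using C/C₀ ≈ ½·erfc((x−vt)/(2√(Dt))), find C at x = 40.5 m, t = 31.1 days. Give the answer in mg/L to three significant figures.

1190 mg/L

For a continuous step input, C/C₀ ≈ ½·erfc((x−vt)/(2√(Dt))).
vt = 1.37 × 31.1 = 42.607 m and 2√(Dt) = 2√(0.0273 × 31.1) = 1.843 m.
Argument (x−vt)/(2√(Dt)) = (40.5 − 42.607)/1.843 = -1.143; ½·erfc(-1.143) = 0.9470.
C = 1260 × 0.9470 = 1190 mg/L.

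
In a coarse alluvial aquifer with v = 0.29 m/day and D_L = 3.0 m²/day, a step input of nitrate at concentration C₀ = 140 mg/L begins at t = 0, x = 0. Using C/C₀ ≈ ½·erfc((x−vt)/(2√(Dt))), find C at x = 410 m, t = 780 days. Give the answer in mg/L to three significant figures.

For a continuous step input, C/C₀ ≈ ½·erfc((x−vt)/(2√(Dt))).
vt = 0.29 × 780 = 226.2 m and 2√(Dt) = 2√(3.0 × 780) = 96.75 m.
Argument (x−vt)/(2√(Dt)) = (410 − 226.2)/96.75 = 1.900; ½·erfc(1.900) = 0.003605.
C = 140 × 0.003605 = 0.505 mg/L.

0.505 mg/L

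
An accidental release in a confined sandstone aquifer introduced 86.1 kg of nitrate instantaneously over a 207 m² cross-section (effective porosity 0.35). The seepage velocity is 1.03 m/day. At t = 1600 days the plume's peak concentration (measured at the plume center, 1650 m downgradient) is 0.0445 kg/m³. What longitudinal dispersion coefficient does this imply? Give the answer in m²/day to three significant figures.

0.0355 m²/day

At the plume center C_max = M/(n_e·A·√(4πDt)), so D = M²/(4πt·(n_e·A·C_max)²).
n_e·A·C_max = 0.35 × 207 × 0.0445 = 3.224 kg/m.
D = 86.1²/(4π × 1600 × 3.224²) = 0.0355 m²/day.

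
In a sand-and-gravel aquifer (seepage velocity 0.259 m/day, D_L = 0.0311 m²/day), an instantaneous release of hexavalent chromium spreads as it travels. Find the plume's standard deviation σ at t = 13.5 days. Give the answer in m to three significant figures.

Dispersive spreading gives a Gaussian with σ² = 2Dt; advection only shifts the center.
σ = √(2 × 0.0311 × 13.5) = 0.916 m.

0.916 m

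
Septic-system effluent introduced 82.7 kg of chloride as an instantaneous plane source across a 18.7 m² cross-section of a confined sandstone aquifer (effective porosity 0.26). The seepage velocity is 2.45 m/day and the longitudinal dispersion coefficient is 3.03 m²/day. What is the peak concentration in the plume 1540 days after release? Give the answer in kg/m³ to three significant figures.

The peak of an instantaneous 1D plume sits at x = vt; there the Gaussian factor is 1 and C_max = M/(n_e·A·√(4πDt)), where n_e·A is the pore area the mass is dissolved in.
√(4πDt) = √(4π × 3.03 × 1540) = 242.2 m, so C_max = 82.7/(0.26 × 18.7 × 242.2) = 0.0702 kg/m³.

0.0702 kg/m³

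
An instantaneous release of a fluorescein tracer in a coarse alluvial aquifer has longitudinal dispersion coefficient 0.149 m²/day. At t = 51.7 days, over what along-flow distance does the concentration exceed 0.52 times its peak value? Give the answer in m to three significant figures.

8.98 m

The plume is Gaussian with σ = √(2Dt) = √(2 × 0.149 × 51.7) = 3.925 m.
C/C_peak = exp(−Δx²/(2σ²)) = 0.52 ⇒ Δx = σ·√(−2 ln 0.52) = 3.925 × 1.144 = 4.490 m.
Width = 2Δx = 8.98 m.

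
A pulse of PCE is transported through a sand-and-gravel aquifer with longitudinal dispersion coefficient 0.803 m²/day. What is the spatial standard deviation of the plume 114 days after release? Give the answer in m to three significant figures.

Dispersive spreading gives a Gaussian with σ² = 2Dt; advection only shifts the center.
σ = √(2 × 0.803 × 114) = 13.5 m.

13.5 m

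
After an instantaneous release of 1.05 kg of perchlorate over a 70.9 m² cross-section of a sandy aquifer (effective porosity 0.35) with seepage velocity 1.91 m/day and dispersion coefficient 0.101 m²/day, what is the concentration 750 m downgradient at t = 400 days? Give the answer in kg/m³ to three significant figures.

0.000558 kg/m³

For an instantaneous plane source, C(x,t) = M/(n_e·A·√(4πDt)) · exp(−(x−vt)²/(4Dt)), with n_e·A the pore (flow) area.
Plume center vt = 1.91 × 400 = 764 m, so the well at 750 m is 14 m upgradient of the peak.
√(4πDt) = 22.53 m, giving peak height M/(n_e·A·√(4πDt)) = 1.05/(0.35 × 70.9 × 22.53) = 0.001878 kg/m³.
(x−vt)²/(4Dt) = (-14)²/(4 × 0.101 × 400) = 1.213; exp(−1.213) = 0.2973.
C = 0.001878 × 0.2973 = 0.000558 kg/m³.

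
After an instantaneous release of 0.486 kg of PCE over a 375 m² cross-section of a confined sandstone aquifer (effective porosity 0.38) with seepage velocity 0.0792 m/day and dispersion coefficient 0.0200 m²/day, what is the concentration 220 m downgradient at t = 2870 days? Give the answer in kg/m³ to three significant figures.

0.000101 kg/m³

For an instantaneous plane source, C(x,t) = M/(n_e·A·√(4πDt)) · exp(−(x−vt)²/(4Dt)), with n_e·A the pore (flow) area.
Plume center vt = 0.0792 × 2870 = 227.304 m, so the well at 220 m is 7.304 m upgradient of the peak.
√(4πDt) = 26.86 m, giving peak height M/(n_e·A·√(4πDt)) = 0.486/(0.38 × 375 × 26.86) = 0.0001270 kg/m³.
(x−vt)²/(4Dt) = (-7.304)²/(4 × 0.0200 × 2870) = 0.2324; exp(−0.2324) = 0.7926.
C = 0.0001270 × 0.7926 = 0.000101 kg/m³.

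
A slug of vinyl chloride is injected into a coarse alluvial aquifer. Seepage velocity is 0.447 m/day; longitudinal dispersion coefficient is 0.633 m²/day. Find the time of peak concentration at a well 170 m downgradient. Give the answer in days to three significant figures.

For the 1D instantaneous-source solution, setting ∂C/∂t = 0 at fixed x gives v²t² + 2Dt − x² = 0, so t = (√(D² + v²x²) − D)/v².
√(D² + v²x²) = √(0.633² + 0.447² × 170²) = 75.99; v² = 0.199809.
t = (75.99 − 0.633)/0.199809 = 377 days (vs. the pure-advection estimate x/v = 380 d).

377 days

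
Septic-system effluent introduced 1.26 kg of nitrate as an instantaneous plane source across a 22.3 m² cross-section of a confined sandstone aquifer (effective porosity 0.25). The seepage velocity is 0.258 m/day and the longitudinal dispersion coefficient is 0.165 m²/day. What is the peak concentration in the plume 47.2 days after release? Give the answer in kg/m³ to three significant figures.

The peak of an instantaneous 1D plume sits at x = vt; there the Gaussian factor is 1 and C_max = M/(n_e·A·√(4πDt)), where n_e·A is the pore area the mass is dissolved in.
√(4πDt) = √(4π × 0.165 × 47.2) = 9.893 m, so C_max = 1.26/(0.25 × 22.3 × 9.893) = 0.0228 kg/m³.

0.0228 kg/m³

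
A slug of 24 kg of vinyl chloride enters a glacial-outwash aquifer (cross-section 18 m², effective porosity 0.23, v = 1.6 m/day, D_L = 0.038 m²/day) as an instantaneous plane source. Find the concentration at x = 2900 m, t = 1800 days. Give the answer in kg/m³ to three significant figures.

For an instantaneous plane source, C(x,t) = M/(n_e·A·√(4πDt)) · exp(−(x−vt)²/(4Dt)), with n_e·A the pore (flow) area.
Plume center vt = 1.6 × 1800 = 2880 m, so the well at 2900 m is 20 m downgradient of the peak.
√(4πDt) = 29.32 m, giving peak height M/(n_e·A·√(4πDt)) = 24/(0.23 × 18 × 29.32) = 0.1977 kg/m³.
(x−vt)²/(4Dt) = (20)²/(4 × 0.038 × 1800) = 1.462; exp(−1.462) = 0.2318.
C = 0.1977 × 0.2318 = 0.0458 kg/m³.

0.0458 kg/m³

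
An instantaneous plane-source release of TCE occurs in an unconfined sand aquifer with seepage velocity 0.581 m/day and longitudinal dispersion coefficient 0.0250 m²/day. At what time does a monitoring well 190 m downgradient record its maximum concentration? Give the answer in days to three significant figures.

327 days

For the 1D instantaneous-source solution, setting ∂C/∂t = 0 at fixed x gives v²t² + 2Dt − x² = 0, so t = (√(D² + v²x²) − D)/v².
√(D² + v²x²) = √(0.0250² + 0.581² × 190²) = 110.4; v² = 0.337561.
t = (110.4 − 0.0250)/0.337561 = 327 days (vs. the pure-advection estimate x/v = 327 d).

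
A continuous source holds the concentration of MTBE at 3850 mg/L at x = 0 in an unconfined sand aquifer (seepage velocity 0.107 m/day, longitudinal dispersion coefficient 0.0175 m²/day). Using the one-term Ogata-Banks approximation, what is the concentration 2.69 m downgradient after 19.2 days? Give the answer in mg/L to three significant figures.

843 mg/L

For a continuous step input, C/C₀ ≈ ½·erfc((x−vt)/(2√(Dt))).
vt = 0.107 × 19.2 = 2.0544 m and 2√(Dt) = 2√(0.0175 × 19.2) = 1.159 m.
Argument (x−vt)/(2√(Dt)) = (2.69 − 2.0544)/1.159 = 0.5484; ½·erfc(0.5484) = 0.2190.
C = 3850 × 0.2190 = 843 mg/L.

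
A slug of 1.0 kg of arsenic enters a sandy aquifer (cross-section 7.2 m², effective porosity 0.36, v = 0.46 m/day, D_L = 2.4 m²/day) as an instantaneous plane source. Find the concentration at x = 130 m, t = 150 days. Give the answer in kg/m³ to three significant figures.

For an instantaneous plane source, C(x,t) = M/(n_e·A·√(4πDt)) · exp(−(x−vt)²/(4Dt)), with n_e·A the pore (flow) area.
Plume center vt = 0.46 × 150 = 69 m, so the well at 130 m is 61 m downgradient of the peak.
√(4πDt) = 67.26 m, giving peak height M/(n_e·A·√(4πDt)) = 1.0/(0.36 × 7.2 × 67.26) = 0.005736 kg/m³.
(x−vt)²/(4Dt) = (61)²/(4 × 2.4 × 150) = 2.584; exp(−2.584) = 0.07547.
C = 0.005736 × 0.07547 = 0.000433 kg/m³.

0.000433 kg/m³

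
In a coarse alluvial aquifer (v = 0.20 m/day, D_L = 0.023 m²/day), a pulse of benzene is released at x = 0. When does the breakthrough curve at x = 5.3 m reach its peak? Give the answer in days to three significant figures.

For the 1D instantaneous-source solution, setting ∂C/∂t = 0 at fixed x gives v²t² + 2Dt − x² = 0, so t = (√(D² + v²x²) − D)/v².
√(D² + v²x²) = √(0.023² + 0.20² × 5.3²) = 1.060; v² = 0.04.
t = (1.060 − 0.023)/0.04 = 25.9 days (vs. the pure-advection estimate x/v = 26.5 d).

25.9 days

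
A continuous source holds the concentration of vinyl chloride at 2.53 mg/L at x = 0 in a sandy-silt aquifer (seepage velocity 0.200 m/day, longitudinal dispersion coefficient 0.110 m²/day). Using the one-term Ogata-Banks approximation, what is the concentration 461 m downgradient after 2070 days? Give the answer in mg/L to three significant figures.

For a continuous step input, C/C₀ ≈ ½·erfc((x−vt)/(2√(Dt))).
vt = 0.200 × 2070 = 414 m and 2√(Dt) = 2√(0.110 × 2070) = 30.18 m.
Argument (x−vt)/(2√(Dt)) = (461 − 414)/30.18 = 1.557; ½·erfc(1.557) = 0.01384.
C = 2.53 × 0.01384 = 0.0350 mg/L.

0.0350 mg/L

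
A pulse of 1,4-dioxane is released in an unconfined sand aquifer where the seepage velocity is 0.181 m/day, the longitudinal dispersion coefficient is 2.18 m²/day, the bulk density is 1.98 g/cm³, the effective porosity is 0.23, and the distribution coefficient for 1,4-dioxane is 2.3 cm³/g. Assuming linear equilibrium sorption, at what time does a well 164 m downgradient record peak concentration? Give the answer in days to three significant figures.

17500 days

Retardation factor R = 1 + ρ_b·K_d/n = 1 + 1.98 × 2.3/0.23 = 20.80.
Sorption retards both mechanisms: v_R = v/R = 0.008702 m/day, D_R = D/R = 0.1048 m²/day.
Peak time from v_R²t² + 2D_R t − x² = 0: t = (√(D_R² + v_R²x²) − D_R)/v_R².
√(D_R² + v_R²x²) = √(0.1048² + 0.008702² × 164²) = 1.431; v_R² = 7.572e-05.
t = (1.431 − 0.1048)/7.572e-05 = 17500 days.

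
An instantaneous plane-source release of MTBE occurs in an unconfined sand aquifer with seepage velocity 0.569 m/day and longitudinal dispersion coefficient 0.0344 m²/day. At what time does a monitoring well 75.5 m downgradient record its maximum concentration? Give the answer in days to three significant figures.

For the 1D instantaneous-source solution, setting ∂C/∂t = 0 at fixed x gives v²t² + 2Dt − x² = 0, so t = (√(D² + v²x²) − D)/v².
√(D² + v²x²) = √(0.0344² + 0.569² × 75.5²) = 42.96; v² = 0.323761.
t = (42.96 − 0.0344)/0.323761 = 133 days (vs. the pure-advection estimate x/v = 133 d).

133 days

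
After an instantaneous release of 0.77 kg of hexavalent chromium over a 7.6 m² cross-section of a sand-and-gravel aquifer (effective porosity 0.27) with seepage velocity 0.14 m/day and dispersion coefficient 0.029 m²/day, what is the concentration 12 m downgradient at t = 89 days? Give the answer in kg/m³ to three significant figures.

For an instantaneous plane source, C(x,t) = M/(n_e·A·√(4πDt)) · exp(−(x−vt)²/(4Dt)), with n_e·A the pore (flow) area.
Plume center vt = 0.14 × 89 = 12.46 m, so the well at 12 m is 0.46 m upgradient of the peak.
√(4πDt) = 5.695 m, giving peak height M/(n_e·A·√(4πDt)) = 0.77/(0.27 × 7.6 × 5.695) = 0.06589 kg/m³.
(x−vt)²/(4Dt) = (-0.46)²/(4 × 0.029 × 89) = 0.02050; exp(−0.02050) = 0.9797.
C = 0.06589 × 0.9797 = 0.0646 kg/m³.

0.0646 kg/m³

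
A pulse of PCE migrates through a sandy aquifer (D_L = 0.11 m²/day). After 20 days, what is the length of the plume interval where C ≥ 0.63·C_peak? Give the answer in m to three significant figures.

The plume is Gaussian with σ = √(2Dt) = √(2 × 0.11 × 20) = 2.098 m.
C/C_peak = exp(−Δx²/(2σ²)) = 0.63 ⇒ Δx = σ·√(−2 ln 0.63) = 2.098 × 0.9613 = 2.017 m.
Width = 2Δx = 4.03 m.

4.03 m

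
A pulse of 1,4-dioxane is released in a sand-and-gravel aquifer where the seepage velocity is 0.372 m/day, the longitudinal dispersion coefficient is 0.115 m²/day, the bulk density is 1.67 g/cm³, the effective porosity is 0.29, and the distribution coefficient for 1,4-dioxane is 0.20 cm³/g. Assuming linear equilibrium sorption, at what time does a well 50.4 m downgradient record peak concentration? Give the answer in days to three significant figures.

Retardation factor R = 1 + ρ_b·K_d/n = 1 + 1.67 × 0.20/0.29 = 2.152.
Sorption retards both mechanisms: v_R = v/R = 0.1729 m/day, D_R = D/R = 0.05344 m²/day.
Peak time from v_R²t² + 2D_R t − x² = 0: t = (√(D_R² + v_R²x²) − D_R)/v_R².
√(D_R² + v_R²x²) = √(0.05344² + 0.1729² × 50.4²) = 8.714; v_R² = 0.02989.
t = (8.714 − 0.05344)/0.02989 = 290 days.

290 days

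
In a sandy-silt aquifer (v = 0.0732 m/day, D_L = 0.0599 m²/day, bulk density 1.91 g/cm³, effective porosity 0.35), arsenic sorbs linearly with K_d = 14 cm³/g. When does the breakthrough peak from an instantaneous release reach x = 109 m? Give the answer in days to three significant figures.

114000 days

Retardation factor R = 1 + ρ_b·K_d/n = 1 + 1.91 × 14/0.35 = 77.40.
Sorption retards both mechanisms: v_R = v/R = 0.0009457 m/day, D_R = D/R = 0.0007739 m²/day.
Peak time from v_R²t² + 2D_R t − x² = 0: t = (√(D_R² + v_R²x²) − D_R)/v_R².
√(D_R² + v_R²x²) = √(0.0007739² + 0.0009457² × 109²) = 0.1031; v_R² = 8.943e-07.
t = (0.1031 − 0.0007739)/8.943e-07 = 114000 days.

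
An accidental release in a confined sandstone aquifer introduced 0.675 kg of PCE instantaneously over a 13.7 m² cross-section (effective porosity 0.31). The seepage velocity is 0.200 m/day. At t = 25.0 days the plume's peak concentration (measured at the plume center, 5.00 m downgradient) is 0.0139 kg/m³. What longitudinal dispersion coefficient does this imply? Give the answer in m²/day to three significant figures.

0.416 m²/day

At the plume center C_max = M/(n_e·A·√(4πDt)), so D = M²/(4πt·(n_e·A·C_max)²).
n_e·A·C_max = 0.31 × 13.7 × 0.0139 = 0.05903 kg/m.
D = 0.675²/(4π × 25.0 × 0.05903²) = 0.416 m²/day.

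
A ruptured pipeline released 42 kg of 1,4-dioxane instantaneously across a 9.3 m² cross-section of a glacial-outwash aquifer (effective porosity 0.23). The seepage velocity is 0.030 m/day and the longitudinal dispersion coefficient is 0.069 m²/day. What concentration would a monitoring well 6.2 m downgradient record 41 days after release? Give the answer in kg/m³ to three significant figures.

For an instantaneous plane source, C(x,t) = M/(n_e·A·√(4πDt)) · exp(−(x−vt)²/(4Dt)), with n_e·A the pore (flow) area.
Plume center vt = 0.030 × 41 = 1.23 m, so the well at 6.2 m is 4.97 m downgradient of the peak.
√(4πDt) = 5.962 m, giving peak height M/(n_e·A·√(4πDt)) = 42/(0.23 × 9.3 × 5.962) = 3.293 kg/m³.
(x−vt)²/(4Dt) = (4.97)²/(4 × 0.069 × 41) = 2.183; exp(−2.183) = 0.1127.
C = 3.293 × 0.1127 = 0.371 kg/m³.

0.371 kg/m³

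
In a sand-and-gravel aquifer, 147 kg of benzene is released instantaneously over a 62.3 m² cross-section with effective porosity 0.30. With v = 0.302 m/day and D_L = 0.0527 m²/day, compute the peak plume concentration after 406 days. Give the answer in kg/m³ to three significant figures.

0.480 kg/m³

The peak of an instantaneous 1D plume sits at x = vt; there the Gaussian factor is 1 and C_max = M/(n_e·A·√(4πDt)), where n_e·A is the pore area the mass is dissolved in.
√(4πDt) = √(4π × 0.0527 × 406) = 16.40 m, so C_max = 147/(0.30 × 62.3 × 16.40) = 0.480 kg/m³.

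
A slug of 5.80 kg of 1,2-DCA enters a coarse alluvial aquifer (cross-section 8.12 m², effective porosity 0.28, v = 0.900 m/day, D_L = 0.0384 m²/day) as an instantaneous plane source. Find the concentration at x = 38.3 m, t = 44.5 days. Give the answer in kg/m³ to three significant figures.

0.352 kg/m³

For an instantaneous plane source, C(x,t) = M/(n_e·A·√(4πDt)) · exp(−(x−vt)²/(4Dt)), with n_e·A the pore (flow) area.
Plume center vt = 0.900 × 44.5 = 40.05 m, so the well at 38.3 m is 1.75 m upgradient of the peak.
√(4πDt) = 4.634 m, giving peak height M/(n_e·A·√(4πDt)) = 5.80/(0.28 × 8.12 × 4.634) = 0.5505 kg/m³.
(x−vt)²/(4Dt) = (-1.75)²/(4 × 0.0384 × 44.5) = 0.4480; exp(−0.4480) = 0.6389.
C = 0.5505 × 0.6389 = 0.352 kg/m³.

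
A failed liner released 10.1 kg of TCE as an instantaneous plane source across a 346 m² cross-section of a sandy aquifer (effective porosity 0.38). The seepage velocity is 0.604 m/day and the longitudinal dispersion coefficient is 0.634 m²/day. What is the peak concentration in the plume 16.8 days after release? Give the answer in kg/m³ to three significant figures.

0.00664 kg/m³

The peak of an instantaneous 1D plume sits at x = vt; there the Gaussian factor is 1 and C_max = M/(n_e·A·√(4πDt)), where n_e·A is the pore area the mass is dissolved in.
√(4πDt) = √(4π × 0.634 × 16.8) = 11.57 m, so C_max = 10.1/(0.38 × 346 × 11.57) = 0.00664 kg/m³.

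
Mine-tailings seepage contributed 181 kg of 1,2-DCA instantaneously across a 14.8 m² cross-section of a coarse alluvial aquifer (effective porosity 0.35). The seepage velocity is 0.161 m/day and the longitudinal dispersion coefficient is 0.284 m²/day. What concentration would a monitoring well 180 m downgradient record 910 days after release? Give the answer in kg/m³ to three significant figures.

For an instantaneous plane source, C(x,t) = M/(n_e·A·√(4πDt)) · exp(−(x−vt)²/(4Dt)), with n_e·A the pore (flow) area.
Plume center vt = 0.161 × 910 = 146.51 m, so the well at 180 m is 33.49 m downgradient of the peak.
√(4πDt) = 56.99 m, giving peak height M/(n_e·A·√(4πDt)) = 181/(0.35 × 14.8 × 56.99) = 0.6131 kg/m³.
(x−vt)²/(4Dt) = (33.49)²/(4 × 0.284 × 910) = 1.085; exp(−1.085) = 0.3379.
C = 0.6131 × 0.3379 = 0.207 kg/m³.

0.207 kg/m³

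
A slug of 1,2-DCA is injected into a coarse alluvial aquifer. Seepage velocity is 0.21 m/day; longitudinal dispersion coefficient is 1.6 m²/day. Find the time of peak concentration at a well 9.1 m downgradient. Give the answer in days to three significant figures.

For the 1D instantaneous-source solution, setting ∂C/∂t = 0 at fixed x gives v²t² + 2Dt − x² = 0, so t = (√(D² + v²x²) − D)/v².
√(D² + v²x²) = √(1.6² + 0.21² × 9.1²) = 2.492; v² = 0.0441.
t = (2.492 − 1.6)/0.0441 = 20.2 days (vs. the pure-advection estimate x/v = 43.3 d).

20.2 days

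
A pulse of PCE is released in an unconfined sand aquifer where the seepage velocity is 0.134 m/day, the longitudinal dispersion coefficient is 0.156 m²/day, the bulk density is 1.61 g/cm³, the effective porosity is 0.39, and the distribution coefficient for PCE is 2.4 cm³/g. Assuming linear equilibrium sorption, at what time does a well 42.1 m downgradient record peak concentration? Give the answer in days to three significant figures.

3330 days

Retardation factor R = 1 + ρ_b·K_d/n = 1 + 1.61 × 2.4/0.39 = 10.91.
Sorption retards both mechanisms: v_R = v/R = 0.01228 m/day, D_R = D/R = 0.01430 m²/day.
Peak time from v_R²t² + 2D_R t − x² = 0: t = (√(D_R² + v_R²x²) − D_R)/v_R².
√(D_R² + v_R²x²) = √(0.01430² + 0.01228² × 42.1²) = 0.5172; v_R² = 0.0001508.
t = (0.5172 − 0.01430)/0.0001508 = 3330 days.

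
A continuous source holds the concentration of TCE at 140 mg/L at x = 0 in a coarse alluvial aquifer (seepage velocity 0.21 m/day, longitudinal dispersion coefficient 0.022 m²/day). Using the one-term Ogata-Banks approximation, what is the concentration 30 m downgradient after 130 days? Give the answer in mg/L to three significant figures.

For a continuous step input, C/C₀ ≈ ½·erfc((x−vt)/(2√(Dt))).
vt = 0.21 × 130 = 27.3 m and 2√(Dt) = 2√(0.022 × 130) = 3.382 m.
Argument (x−vt)/(2√(Dt)) = (30 − 27.3)/3.382 = 0.7983; ½·erfc(0.7983) = 0.1295.
C = 140 × 0.1295 = 18.1 mg/L.

18.1 mg/L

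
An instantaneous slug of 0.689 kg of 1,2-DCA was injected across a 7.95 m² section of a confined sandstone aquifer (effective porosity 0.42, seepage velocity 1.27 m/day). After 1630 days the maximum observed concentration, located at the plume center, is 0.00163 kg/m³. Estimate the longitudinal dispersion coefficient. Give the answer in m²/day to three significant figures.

0.782 m²/day

At the plume center C_max = M/(n_e·A·√(4πDt)), so D = M²/(4πt·(n_e·A·C_max)²).
n_e·A·C_max = 0.42 × 7.95 × 0.00163 = 0.005443 kg/m.
D = 0.689²/(4π × 1630 × 0.005443²) = 0.782 m²/day.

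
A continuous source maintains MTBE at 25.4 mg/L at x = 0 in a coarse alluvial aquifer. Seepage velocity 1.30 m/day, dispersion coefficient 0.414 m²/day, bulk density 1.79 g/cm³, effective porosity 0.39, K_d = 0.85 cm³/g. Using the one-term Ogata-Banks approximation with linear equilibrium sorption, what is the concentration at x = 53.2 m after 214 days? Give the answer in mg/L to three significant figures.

18.4 mg/L

Retardation factor R = 1 + ρ_b·K_d/n = 1 + 1.79 × 0.85/0.39 = 4.901.
Sorption retards both mechanisms: v_R = v/R = 0.2653 m/day, D_R = D/R = 0.08447 m²/day.
v_R·t = 0.2653 × 214 = 56.7742 m; 2√(D_R t) = 8.503 m; argument = (53.2 − 56.7742)/8.503 = -0.4203.
C = C₀ × ½·erfc(-0.4203) = 25.4 × 0.7239 = 18.4 mg/L.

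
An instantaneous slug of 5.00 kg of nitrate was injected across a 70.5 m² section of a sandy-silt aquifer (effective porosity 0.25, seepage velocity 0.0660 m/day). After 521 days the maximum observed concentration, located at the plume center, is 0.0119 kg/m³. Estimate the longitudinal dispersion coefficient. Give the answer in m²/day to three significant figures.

At the plume center C_max = M/(n_e·A·√(4πDt)), so D = M²/(4πt·(n_e·A·C_max)²).
n_e·A·C_max = 0.25 × 70.5 × 0.0119 = 0.2097 kg/m.
D = 5.00²/(4π × 521 × 0.2097²) = 0.0868 m²/day.

0.0868 m²/day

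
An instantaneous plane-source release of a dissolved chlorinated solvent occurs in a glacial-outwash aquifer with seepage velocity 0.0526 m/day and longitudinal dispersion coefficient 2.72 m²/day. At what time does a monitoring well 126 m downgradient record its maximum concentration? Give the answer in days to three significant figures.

1610 days

For the 1D instantaneous-source solution, setting ∂C/∂t = 0 at fixed x gives v²t² + 2Dt − x² = 0, so t = (√(D² + v²x²) − D)/v².
√(D² + v²x²) = √(2.72² + 0.0526² × 126²) = 7.164; v² = 0.00276676.
t = (7.164 − 2.72)/0.00276676 = 1610 days (vs. the pure-advection estimate x/v = 2400 d).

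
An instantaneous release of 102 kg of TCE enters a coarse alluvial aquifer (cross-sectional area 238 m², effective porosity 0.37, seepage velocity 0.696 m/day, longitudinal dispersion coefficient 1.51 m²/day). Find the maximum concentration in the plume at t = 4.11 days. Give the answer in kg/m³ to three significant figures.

The peak of an instantaneous 1D plume sits at x = vt; there the Gaussian factor is 1 and C_max = M/(n_e·A·√(4πDt)), where n_e·A is the pore area the mass is dissolved in.
√(4πDt) = √(4π × 1.51 × 4.11) = 8.831 m, so C_max = 102/(0.37 × 238 × 8.831) = 0.131 kg/m³.

0.131 kg/m³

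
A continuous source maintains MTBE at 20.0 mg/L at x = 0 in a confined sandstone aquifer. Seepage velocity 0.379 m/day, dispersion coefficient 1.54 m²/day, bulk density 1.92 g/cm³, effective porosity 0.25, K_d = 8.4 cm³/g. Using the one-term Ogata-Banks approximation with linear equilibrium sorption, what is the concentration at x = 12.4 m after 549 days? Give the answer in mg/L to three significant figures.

Retardation factor R = 1 + ρ_b·K_d/n = 1 + 1.92 × 8.4/0.25 = 65.51.
Sorption retards both mechanisms: v_R = v/R = 0.005785 m/day, D_R = D/R = 0.02351 m²/day.
v_R·t = 0.005785 × 549 = 3.175965 m; 2√(D_R t) = 7.185 m; argument = (12.4 − 3.175965)/7.185 = 1.284.
C = C₀ × ½·erfc(1.284) = 20.0 × 0.03470 = 0.694 mg/L.

0.694 mg/L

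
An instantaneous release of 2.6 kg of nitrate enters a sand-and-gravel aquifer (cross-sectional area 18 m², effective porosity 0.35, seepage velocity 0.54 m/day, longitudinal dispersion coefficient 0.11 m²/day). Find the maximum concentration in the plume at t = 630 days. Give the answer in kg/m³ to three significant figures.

The peak of an instantaneous 1D plume sits at x = vt; there the Gaussian factor is 1 and C_max = M/(n_e·A·√(4πDt)), where n_e·A is the pore area the mass is dissolved in.
√(4πDt) = √(4π × 0.11 × 630) = 29.51 m, so C_max = 2.6/(0.35 × 18 × 29.51) = 0.0140 kg/m³.

0.0140 kg/m³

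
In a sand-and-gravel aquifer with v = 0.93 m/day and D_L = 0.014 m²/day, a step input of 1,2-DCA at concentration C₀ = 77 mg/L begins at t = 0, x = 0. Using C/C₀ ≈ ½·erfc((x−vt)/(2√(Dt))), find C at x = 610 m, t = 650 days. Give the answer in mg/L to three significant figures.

For a continuous step input, C/C₀ ≈ ½·erfc((x−vt)/(2√(Dt))).
vt = 0.93 × 650 = 604.5 m and 2√(Dt) = 2√(0.014 × 650) = 6.033 m.
Argument (x−vt)/(2√(Dt)) = (610 − 604.5)/6.033 = 0.9117; ½·erfc(0.9117) = 0.09864.
C = 77 × 0.09864 = 7.60 mg/L.

7.60 mg/L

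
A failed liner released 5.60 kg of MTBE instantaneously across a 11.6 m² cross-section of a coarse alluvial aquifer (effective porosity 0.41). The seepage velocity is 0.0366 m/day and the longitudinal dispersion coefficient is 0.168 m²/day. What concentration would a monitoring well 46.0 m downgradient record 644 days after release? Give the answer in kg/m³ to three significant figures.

0.00999 kg/m³

For an instantaneous plane source, C(x,t) = M/(n_e·A·√(4πDt)) · exp(−(x−vt)²/(4Dt)), with n_e·A the pore (flow) area.
Plume center vt = 0.0366 × 644 = 23.5704 m, so the well at 46.0 m is 22.4296 m downgradient of the peak.
√(4πDt) = 36.87 m, giving peak height M/(n_e·A·√(4πDt)) = 5.60/(0.41 × 11.6 × 36.87) = 0.03194 kg/m³.
(x−vt)²/(4Dt) = (22.4296)²/(4 × 0.168 × 644) = 1.162; exp(−1.162) = 0.3129.
C = 0.03194 × 0.3129 = 0.00999 kg/m³.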